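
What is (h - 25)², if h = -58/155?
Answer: 15468489/24025 ≈ 643.85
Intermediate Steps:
h = -58/155 (h = -58*1/155 = -58/155 ≈ -0.37419)
(h - 25)² = (-58/155 - 25)² = (-3933/155)² = 15468489/24025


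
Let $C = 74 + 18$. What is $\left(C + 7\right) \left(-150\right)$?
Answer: $-14850$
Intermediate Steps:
$C = 92$
$\left(C + 7\right) \left(-150\right) = \left(92 + 7\right) \left(-150\right) = 99 \left(-150\right) = -14850$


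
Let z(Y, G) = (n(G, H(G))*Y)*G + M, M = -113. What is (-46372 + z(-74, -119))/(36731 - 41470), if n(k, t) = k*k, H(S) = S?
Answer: -124655281/4739 ≈ -26304.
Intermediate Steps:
n(k, t) = k²
z(Y, G) = -113 + Y*G³ (z(Y, G) = (G²*Y)*G - 113 = (Y*G²)*G - 113 = Y*G³ - 113 = -113 + Y*G³)
(-46372 + z(-74, -119))/(36731 - 41470) = (-46372 + (-113 - 74*(-119)³))/(36731 - 41470) = (-46372 + (-113 - 74*(-1685159)))/(-4739) = (-46372 + (-113 + 124701766))*(-1/4739) = (-46372 + 124701653)*(-1/4739) = 124655281*(-1/4739) = -124655281/4739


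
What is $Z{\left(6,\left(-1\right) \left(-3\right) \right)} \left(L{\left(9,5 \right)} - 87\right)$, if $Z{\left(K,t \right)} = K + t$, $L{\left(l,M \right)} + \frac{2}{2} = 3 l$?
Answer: $-549$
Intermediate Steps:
$L{\left(l,M \right)} = -1 + 3 l$
$Z{\left(6,\left(-1\right) \left(-3\right) \right)} \left(L{\left(9,5 \right)} - 87\right) = \left(6 - -3\right) \left(\left(-1 + 3 \cdot 9\right) - 87\right) = \left(6 + 3\right) \left(\left(-1 + 27\right) - 87\right) = 9 \left(26 - 87\right) = 9 \left(-61\right) = -549$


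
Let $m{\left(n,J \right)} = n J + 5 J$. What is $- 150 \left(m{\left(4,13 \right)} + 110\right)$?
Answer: $-34050$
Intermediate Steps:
$m{\left(n,J \right)} = 5 J + J n$ ($m{\left(n,J \right)} = J n + 5 J = 5 J + J n$)
$- 150 \left(m{\left(4,13 \right)} + 110\right) = - 150 \left(13 \left(5 + 4\right) + 110\right) = - 150 \left(13 \cdot 9 + 110\right) = - 150 \left(117 + 110\right) = \left(-150\right) 227 = -34050$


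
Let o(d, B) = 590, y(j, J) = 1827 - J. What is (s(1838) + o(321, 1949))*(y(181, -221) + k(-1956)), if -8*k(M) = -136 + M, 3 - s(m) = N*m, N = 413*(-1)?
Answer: 3508994253/2 ≈ 1.7545e+9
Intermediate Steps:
N = -413
s(m) = 3 + 413*m (s(m) = 3 - (-413)*m = 3 + 413*m)
k(M) = 17 - M/8 (k(M) = -(-136 + M)/8 = 17 - M/8)
(s(1838) + o(321, 1949))*(y(181, -221) + k(-1956)) = ((3 + 413*1838) + 590)*((1827 - 1*(-221)) + (17 - 1/8*(-1956))) = ((3 + 759094) + 590)*((1827 + 221) + (17 + 489/2)) = (759097 + 590)*(2048 + 523/2) = 759687*(4619/2) = 3508994253/2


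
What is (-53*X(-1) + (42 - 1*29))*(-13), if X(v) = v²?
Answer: 520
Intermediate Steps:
(-53*X(-1) + (42 - 1*29))*(-13) = (-53*(-1)² + (42 - 1*29))*(-13) = (-53*1 + (42 - 29))*(-13) = (-53 + 13)*(-13) = -40*(-13) = 520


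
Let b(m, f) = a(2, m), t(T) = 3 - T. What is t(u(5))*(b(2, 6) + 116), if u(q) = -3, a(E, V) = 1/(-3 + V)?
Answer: 690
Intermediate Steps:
b(m, f) = 1/(-3 + m)
t(u(5))*(b(2, 6) + 116) = (3 - 1*(-3))*(1/(-3 + 2) + 116) = (3 + 3)*(1/(-1) + 116) = 6*(-1 + 116) = 6*115 = 690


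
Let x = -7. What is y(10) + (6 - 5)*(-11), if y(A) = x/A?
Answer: -117/10 ≈ -11.700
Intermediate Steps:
y(A) = -7/A
y(10) + (6 - 5)*(-11) = -7/10 + (6 - 5)*(-11) = -7*1/10 + 1*(-11) = -7/10 - 11 = -117/10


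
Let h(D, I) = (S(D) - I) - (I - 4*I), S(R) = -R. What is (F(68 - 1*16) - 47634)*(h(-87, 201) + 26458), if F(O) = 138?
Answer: -1279874712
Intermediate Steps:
h(D, I) = -D + 2*I (h(D, I) = (-D - I) - (I - 4*I) = (-D - I) - (-3)*I = (-D - I) + 3*I = -D + 2*I)
(F(68 - 1*16) - 47634)*(h(-87, 201) + 26458) = (138 - 47634)*((-1*(-87) + 2*201) + 26458) = -47496*((87 + 402) + 26458) = -47496*(489 + 26458) = -47496*26947 = -1279874712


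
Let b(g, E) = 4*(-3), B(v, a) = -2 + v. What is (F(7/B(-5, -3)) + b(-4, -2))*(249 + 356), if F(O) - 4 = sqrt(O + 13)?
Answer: -4840 + 1210*sqrt(3) ≈ -2744.2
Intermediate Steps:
F(O) = 4 + sqrt(13 + O) (F(O) = 4 + sqrt(O + 13) = 4 + sqrt(13 + O))
b(g, E) = -12
(F(7/B(-5, -3)) + b(-4, -2))*(249 + 356) = ((4 + sqrt(13 + 7/(-2 - 5))) - 12)*(249 + 356) = ((4 + sqrt(13 + 7/(-7))) - 12)*605 = ((4 + sqrt(13 + 7*(-1/7))) - 12)*605 = ((4 + sqrt(13 - 1)) - 12)*605 = ((4 + sqrt(12)) - 12)*605 = ((4 + 2*sqrt(3)) - 12)*605 = (-8 + 2*sqrt(3))*605 = -4840 + 1210*sqrt(3)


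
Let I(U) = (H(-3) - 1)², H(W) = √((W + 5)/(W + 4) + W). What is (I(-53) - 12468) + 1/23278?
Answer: -290230103/23278 - 2*I ≈ -12468.0 - 2.0*I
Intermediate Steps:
H(W) = √(W + (5 + W)/(4 + W)) (H(W) = √((5 + W)/(4 + W) + W) = √(W + (5 + W)/(4 + W)))
I(U) = (-1 + I)² (I(U) = (√((5 - 3 - 3*(4 - 3))/(4 - 3)) - 1)² = (√((5 - 3 - 3*1)/1) - 1)² = (√(1*(5 - 3 - 3)) - 1)² = (√(1*(-1)) - 1)² = (√(-1) - 1)² = (I - 1)² = (-1 + I)²)
(I(-53) - 12468) + 1/23278 = ((1 - I)² - 12468) + 1/23278 = (-12468 + (1 - I)²) + 1/23278 = -290230103/23278 + (1 - I)²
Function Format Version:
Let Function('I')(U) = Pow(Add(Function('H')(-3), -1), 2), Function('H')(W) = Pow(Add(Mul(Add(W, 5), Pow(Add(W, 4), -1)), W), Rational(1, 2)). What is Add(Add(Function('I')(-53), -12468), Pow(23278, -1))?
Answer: Add(Rational(-290230103, 23278), Mul(-2, I)) ≈ Add(-12468., Mul(-2.0000, I))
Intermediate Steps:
Function('H')(W) = Pow(Add(W, Mul(Pow(Add(4, W), -1), Add(5, W))), Rational(1, 2)) (Function('H')(W) = Pow(Add(Mul(Add(5, W), Pow(Add(4, W), -1)), W), Rational(1, 2)) = Pow(Add(Mul(Pow(Add(4, W), -1), Add(5, W)), W), Rational(1, 2)) = Pow(Add(W, Mul(Pow(Add(4, W), -1), Add(5, W))), Rational(1, 2)))
Function('I')(U) = Pow(Add(-1, I), 2) (Function('I')(U) = Pow(Add(Pow(Mul(Pow(Add(4, -3), -1), Add(5, -3, Mul(-3, Add(4, -3)))), Rational(1, 2)), -1), 2) = Pow(Add(Pow(Mul(Pow(1, -1), Add(5, -3, Mul(-3, 1))), Rational(1, 2)), -1), 2) = Pow(Add(Pow(Mul(1, Add(5, -3, -3)), Rational(1, 2)), -1), 2) = Pow(Add(Pow(Mul(1, -1), Rational(1, 2)), -1), 2) = Pow(Add(Pow(-1, Rational(1, 2)), -1), 2) = Pow(Add(I, -1), 2) = Pow(Add(-1, I), 2))
Add(Add(Function('I')(-53), -12468), Pow(23278, -1)) = Add(Add(Pow(Add(1, Mul(-1, I)), 2), -12468), Pow(23278, -1)) = Add(Add(-12468, Pow(Add(1, Mul(-1, I)), 2)), Rational(1, 23278)) = Add(Rational(-290230103, 23278), Pow(Add(1, Mul(-1, I)), 2))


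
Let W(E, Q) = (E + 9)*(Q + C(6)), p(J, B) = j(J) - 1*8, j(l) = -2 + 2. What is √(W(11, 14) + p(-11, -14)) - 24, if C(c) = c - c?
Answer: -24 + 4*√17 ≈ -7.5076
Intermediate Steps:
j(l) = 0
C(c) = 0
p(J, B) = -8 (p(J, B) = 0 - 1*8 = 0 - 8 = -8)
W(E, Q) = Q*(9 + E) (W(E, Q) = (E + 9)*(Q + 0) = (9 + E)*Q = Q*(9 + E))
√(W(11, 14) + p(-11, -14)) - 24 = √(14*(9 + 11) - 8) - 24 = √(14*20 - 8) - 24 = √(280 - 8) - 24 = √272 - 24 = 4*√17 - 24 = -24 + 4*√17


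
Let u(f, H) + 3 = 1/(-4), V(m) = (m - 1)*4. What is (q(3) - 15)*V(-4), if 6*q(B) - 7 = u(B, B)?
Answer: 575/2 ≈ 287.50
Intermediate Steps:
V(m) = -4 + 4*m (V(m) = (-1 + m)*4 = -4 + 4*m)
u(f, H) = -13/4 (u(f, H) = -3 + 1/(-4) = -3 - ¼ = -13/4)
q(B) = 5/8 (q(B) = 7/6 + (⅙)*(-13/4) = 7/6 - 13/24 = 5/8)
(q(3) - 15)*V(-4) = (5/8 - 15)*(-4 + 4*(-4)) = -115*(-4 - 16)/8 = -115/8*(-20) = 575/2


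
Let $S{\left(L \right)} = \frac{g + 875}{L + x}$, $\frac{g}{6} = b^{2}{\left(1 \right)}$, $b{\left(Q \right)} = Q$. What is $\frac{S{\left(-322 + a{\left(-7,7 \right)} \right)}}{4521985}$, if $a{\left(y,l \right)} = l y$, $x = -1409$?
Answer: $- \frac{881}{8049133300} \approx -1.0945 \cdot 10^{-7}$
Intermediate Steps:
$g = 6$ ($g = 6 \cdot 1^{2} = 6 \cdot 1 = 6$)
$S{\left(L \right)} = \frac{881}{-1409 + L}$ ($S{\left(L \right)} = \frac{6 + 875}{L - 1409} = \frac{881}{-1409 + L}$)
$\frac{S{\left(-322 + a{\left(-7,7 \right)} \right)}}{4521985} = \frac{881 \frac{1}{-1409 + \left(-322 + 7 \left(-7\right)\right)}}{4521985} = \frac{881}{-1409 - 371} \cdot \frac{1}{4521985} = \frac{881}{-1780} \cdot \frac{1}{4521985} = 881 \left(- \frac{1}{1780}\right) \frac{1}{4521985} = \left(- \frac{881}{1780}\right) \frac{1}{4521985} = - \frac{881}{8049133300}$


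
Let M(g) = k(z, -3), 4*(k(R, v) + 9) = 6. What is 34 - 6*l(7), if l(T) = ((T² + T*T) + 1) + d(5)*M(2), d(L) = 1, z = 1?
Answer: -515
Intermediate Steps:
k(R, v) = -15/2 (k(R, v) = -9 + (¼)*6 = -9 + 3/2 = -15/2)
M(g) = -15/2
l(T) = -13/2 + 2*T² (l(T) = ((T² + T*T) + 1) + 1*(-15/2) = ((T² + T²) + 1) - 15/2 = (2*T² + 1) - 15/2 = (1 + 2*T²) - 15/2 = -13/2 + 2*T²)
34 - 6*l(7) = 34 - 6*(-13/2 + 2*7²) = 34 - 6*(-13/2 + 2*49) = 34 - 6*(-13/2 + 98) = 34 - 6*183/2 = 34 - 549 = -515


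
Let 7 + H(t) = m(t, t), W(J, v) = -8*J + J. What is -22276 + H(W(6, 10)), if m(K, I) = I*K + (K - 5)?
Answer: -20566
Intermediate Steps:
m(K, I) = -5 + K + I*K (m(K, I) = I*K + (-5 + K) = -5 + K + I*K)
W(J, v) = -7*J
H(t) = -12 + t + t² (H(t) = -7 + (-5 + t + t*t) = -7 + (-5 + t + t²) = -12 + t + t²)
-22276 + H(W(6, 10)) = -22276 + (-12 - 7*6 + (-7*6)²) = -22276 + (-12 - 42 + (-42)²) = -22276 + (-12 - 42 + 1764) = -22276 + 1710 = -20566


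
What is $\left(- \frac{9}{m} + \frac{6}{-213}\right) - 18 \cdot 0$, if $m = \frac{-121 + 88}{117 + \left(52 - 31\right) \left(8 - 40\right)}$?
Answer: $- \frac{118237}{781} \approx -151.39$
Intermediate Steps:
$m = \frac{11}{185}$ ($m = - \frac{33}{117 + 21 \left(-32\right)} = - \frac{33}{117 - 672} = - \frac{33}{-555} = \left(-33\right) \left(- \frac{1}{555}\right) = \frac{11}{185} \approx 0.059459$)
$\left(- \frac{9}{m} + \frac{6}{-213}\right) - 18 \cdot 0 = \left(- \frac{9}{\frac{11}{185}} + \frac{6}{-213}\right) - 18 \cdot 0 = \left(\left(-9\right) \frac{185}{11} + 6 \left(- \frac{1}{213}\right)\right) - 0 = \left(- \frac{1665}{11} - \frac{2}{71}\right) + 0 = - \frac{118237}{781} + 0 = - \frac{118237}{781}$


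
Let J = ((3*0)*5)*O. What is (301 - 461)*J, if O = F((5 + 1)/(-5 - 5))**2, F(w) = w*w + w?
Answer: 0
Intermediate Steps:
F(w) = w + w**2 (F(w) = w**2 + w = w + w**2)
O = 36/625 (O = (((5 + 1)/(-5 - 5))*(1 + (5 + 1)/(-5 - 5)))**2 = ((6/(-10))*(1 + 6/(-10)))**2 = ((6*(-1/10))*(1 + 6*(-1/10)))**2 = (-3*(1 - 3/5)/5)**2 = (-3/5*2/5)**2 = (-6/25)**2 = 36/625 ≈ 0.057600)
J = 0 (J = ((3*0)*5)*(36/625) = (0*5)*(36/625) = 0*(36/625) = 0)
(301 - 461)*J = (301 - 461)*0 = -160*0 = 0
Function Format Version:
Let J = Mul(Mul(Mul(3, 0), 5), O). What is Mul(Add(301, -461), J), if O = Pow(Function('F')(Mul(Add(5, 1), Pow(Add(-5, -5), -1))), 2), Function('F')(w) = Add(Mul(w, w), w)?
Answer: 0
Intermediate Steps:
Function('F')(w) = Add(w, Pow(w, 2)) (Function('F')(w) = Add(Pow(w, 2), w) = Add(w, Pow(w, 2)))
O = Rational(36, 625) (O = Pow(Mul(Mul(Add(5, 1), Pow(Add(-5, -5), -1)), Add(1, Mul(Add(5, 1), Pow(Add(-5, -5), -1)))), 2) = Pow(Mul(Mul(6, Pow(-10, -1)), Add(1, Mul(6, Pow(-10, -1)))), 2) = Pow(Mul(Mul(6, Rational(-1, 10)), Add(1, Mul(6, Rational(-1, 10)))), 2) = Pow(Mul(Rational(-3, 5), Add(1, Rational(-3, 5))), 2) = Pow(Mul(Rational(-3, 5), Rational(2, 5)), 2) = Pow(Rational(-6, 25), 2) = Rational(36, 625) ≈ 0.057600)
J = 0 (J = Mul(Mul(Mul(3, 0), 5), Rational(36, 625)) = Mul(Mul(0, 5), Rational(36, 625)) = Mul(0, Rational(36, 625)) = 0)
Mul(Add(301, -461), J) = Mul(Add(301, -461), 0) = Mul(-160, 0) = 0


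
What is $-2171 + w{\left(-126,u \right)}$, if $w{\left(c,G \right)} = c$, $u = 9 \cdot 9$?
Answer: $-2297$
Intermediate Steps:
$u = 81$
$-2171 + w{\left(-126,u \right)} = -2171 - 126 = -2297$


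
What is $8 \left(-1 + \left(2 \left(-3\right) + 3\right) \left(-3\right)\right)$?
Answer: $64$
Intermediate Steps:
$8 \left(-1 + \left(2 \left(-3\right) + 3\right) \left(-3\right)\right) = 8 \left(-1 + \left(-6 + 3\right) \left(-3\right)\right) = 8 \left(-1 - -9\right) = 8 \left(-1 + 9\right) = 8 \cdot 8 = 64$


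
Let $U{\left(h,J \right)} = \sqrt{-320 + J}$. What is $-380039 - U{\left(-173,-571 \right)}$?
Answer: $-380039 - 9 i \sqrt{11} \approx -3.8004 \cdot 10^{5} - 29.85 i$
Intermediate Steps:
$-380039 - U{\left(-173,-571 \right)} = -380039 - \sqrt{-320 - 571} = -380039 - \sqrt{-891} = -380039 - 9 i \sqrt{11}$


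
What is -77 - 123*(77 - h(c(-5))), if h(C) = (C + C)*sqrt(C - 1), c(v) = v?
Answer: -9548 - 1230*I*sqrt(6) ≈ -9548.0 - 3012.9*I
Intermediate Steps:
h(C) = 2*C*sqrt(-1 + C) (h(C) = (2*C)*sqrt(-1 + C) = 2*C*sqrt(-1 + C))
-77 - 123*(77 - h(c(-5))) = -77 - 123*(77 - 2*(-5)*sqrt(-1 - 5)) = -77 - 123*(77 - 2*(-5)*sqrt(-6)) = -77 - 123*(77 - 2*(-5)*I*sqrt(6)) = -77 - 123*(77 - (-10)*I*sqrt(6)) = -77 - 123*(77 + 10*I*sqrt(6)) = -77 + (-9471 - 1230*I*sqrt(6)) = -9548 - 1230*I*sqrt(6)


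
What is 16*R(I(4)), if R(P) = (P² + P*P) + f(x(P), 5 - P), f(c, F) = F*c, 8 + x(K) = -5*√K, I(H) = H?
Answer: 224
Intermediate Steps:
x(K) = -8 - 5*√K
R(P) = 2*P² + (-8 - 5*√P)*(5 - P) (R(P) = (P² + P*P) + (5 - P)*(-8 - 5*√P) = (P² + P²) + (-8 - 5*√P)*(5 - P) = 2*P² + (-8 - 5*√P)*(5 - P))
16*R(I(4)) = 16*(2*4² + (-5 + 4)*(8 + 5*√4)) = 16*(2*16 - (8 + 5*2)) = 16*(32 - (8 + 10)) = 16*(32 - 1*18) = 16*(32 - 18) = 16*14 = 224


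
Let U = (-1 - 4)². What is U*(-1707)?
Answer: -42675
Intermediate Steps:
U = 25 (U = (-5)² = 25)
U*(-1707) = 25*(-1707) = -42675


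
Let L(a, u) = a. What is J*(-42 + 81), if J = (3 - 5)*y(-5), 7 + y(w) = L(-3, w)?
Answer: 780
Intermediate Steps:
y(w) = -10 (y(w) = -7 - 3 = -10)
J = 20 (J = (3 - 5)*(-10) = -2*(-10) = 20)
J*(-42 + 81) = 20*(-42 + 81) = 20*39 = 780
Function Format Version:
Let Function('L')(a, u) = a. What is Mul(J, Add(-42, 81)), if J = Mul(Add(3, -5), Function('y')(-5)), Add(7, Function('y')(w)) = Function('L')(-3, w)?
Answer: 780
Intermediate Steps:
Function('y')(w) = -10 (Function('y')(w) = Add(-7, -3) = -10)
J = 20 (J = Mul(Add(3, -5), -10) = Mul(-2, -10) = 20)
Mul(J, Add(-42, 81)) = Mul(20, Add(-42, 81)) = Mul(20, 39) = 780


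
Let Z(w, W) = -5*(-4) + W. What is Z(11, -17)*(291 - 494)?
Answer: -609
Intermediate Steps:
Z(w, W) = 20 + W
Z(11, -17)*(291 - 494) = (20 - 17)*(291 - 494) = 3*(-203) = -609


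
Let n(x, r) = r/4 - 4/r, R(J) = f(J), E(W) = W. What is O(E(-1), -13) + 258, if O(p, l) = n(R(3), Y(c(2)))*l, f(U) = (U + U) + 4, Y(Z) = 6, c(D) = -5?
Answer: 1483/6 ≈ 247.17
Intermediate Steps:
f(U) = 4 + 2*U (f(U) = 2*U + 4 = 4 + 2*U)
R(J) = 4 + 2*J
n(x, r) = -4/r + r/4 (n(x, r) = r*(¼) - 4/r = r/4 - 4/r = -4/r + r/4)
O(p, l) = 5*l/6 (O(p, l) = (-4/6 + (¼)*6)*l = (-4*⅙ + 3/2)*l = (-⅔ + 3/2)*l = 5*l/6)
O(E(-1), -13) + 258 = (⅚)*(-13) + 258 = -65/6 + 258 = 1483/6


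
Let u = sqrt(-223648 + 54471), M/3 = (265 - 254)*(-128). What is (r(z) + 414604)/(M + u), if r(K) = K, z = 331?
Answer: -1752685440/18011353 - 414935*I*sqrt(169177)/18011353 ≈ -97.31 - 9.4756*I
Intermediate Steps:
M = -4224 (M = 3*((265 - 254)*(-128)) = 3*(11*(-128)) = 3*(-1408) = -4224)
u = I*sqrt(169177) (u = sqrt(-169177) = I*sqrt(169177) ≈ 411.31*I)
(r(z) + 414604)/(M + u) = (331 + 414604)/(-4224 + I*sqrt(169177)) = 414935/(-4224 + I*sqrt(169177))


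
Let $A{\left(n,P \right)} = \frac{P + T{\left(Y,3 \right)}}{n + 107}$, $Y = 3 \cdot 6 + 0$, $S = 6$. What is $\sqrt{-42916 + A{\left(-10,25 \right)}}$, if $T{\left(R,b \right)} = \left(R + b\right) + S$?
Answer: $\frac{20 i \sqrt{1009479}}{97} \approx 207.16 i$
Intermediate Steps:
$Y = 18$ ($Y = 18 + 0 = 18$)
$T{\left(R,b \right)} = 6 + R + b$ ($T{\left(R,b \right)} = \left(R + b\right) + 6 = 6 + R + b$)
$A{\left(n,P \right)} = \frac{27 + P}{107 + n}$ ($A{\left(n,P \right)} = \frac{P + \left(6 + 18 + 3\right)}{n + 107} = \frac{P + 27}{107 + n} = \frac{27 + P}{107 + n}$)
$\sqrt{-42916 + A{\left(-10,25 \right)}} = \sqrt{-42916 + \frac{27 + 25}{107 - 10}} = \sqrt{-42916 + \frac{1}{97} \cdot 52} = \sqrt{-42916 + \frac{52}{97}} = \sqrt{- \frac{4162800}{97}} = \frac{20 i \sqrt{1009479}}{97}$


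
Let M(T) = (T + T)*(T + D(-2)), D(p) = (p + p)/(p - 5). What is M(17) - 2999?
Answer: -16811/7 ≈ -2401.6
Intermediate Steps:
D(p) = 2*p/(-5 + p) (D(p) = (2*p)/(-5 + p) = 2*p/(-5 + p))
M(T) = 2*T*(4/7 + T) (M(T) = (T + T)*(T + 2*(-2)/(-5 - 2)) = (2*T)*(T + 2*(-2)/(-7)) = (2*T)*(T + 2*(-2)*(-1/7)) = (2*T)*(T + 4/7) = (2*T)*(4/7 + T) = 2*T*(4/7 + T))
M(17) - 2999 = (2/7)*17*(4 + 7*17) - 2999 = (2/7)*17*(4 + 119) - 2999 = (2/7)*17*123 - 2999 = 4182/7 - 2999 = -16811/7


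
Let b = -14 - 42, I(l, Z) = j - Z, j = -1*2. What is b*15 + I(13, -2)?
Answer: -840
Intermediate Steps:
j = -2
I(l, Z) = -2 - Z
b = -56
b*15 + I(13, -2) = -56*15 + (-2 - 1*(-2)) = -840 + (-2 + 2) = -840 + 0 = -840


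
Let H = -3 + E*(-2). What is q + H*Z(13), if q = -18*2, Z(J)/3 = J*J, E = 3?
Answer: -4599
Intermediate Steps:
Z(J) = 3*J**2 (Z(J) = 3*(J*J) = 3*J**2)
q = -36
H = -9 (H = -3 + 3*(-2) = -3 - 6 = -9)
q + H*Z(13) = -36 - 27*13**2 = -36 - 27*169 = -36 - 9*507 = -36 - 4563 = -4599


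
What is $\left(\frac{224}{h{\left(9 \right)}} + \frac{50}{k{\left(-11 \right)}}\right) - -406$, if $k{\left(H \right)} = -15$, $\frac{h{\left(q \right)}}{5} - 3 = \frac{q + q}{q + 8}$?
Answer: $\frac{47576}{115} \approx 413.7$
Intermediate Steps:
$h{\left(q \right)} = 15 + \frac{10 q}{8 + q}$ ($h{\left(q \right)} = 15 + 5 \frac{q + q}{q + 8} = 15 + 5 \frac{2 q}{8 + q} = 15 + \frac{10 q}{8 + q}$)
$\left(\frac{224}{h{\left(9 \right)}} + \frac{50}{k{\left(-11 \right)}}\right) - -406 = \left(\frac{224}{5 \frac{1}{8 + 9} \left(24 + 5 \cdot 9\right)} + \frac{50}{-15}\right) - -406 = \left(\frac{224}{5 \cdot \frac{1}{17} \left(24 + 45\right)} + 50 \left(- \frac{1}{15}\right)\right) + 406 = \left(\frac{224}{5 \cdot \frac{1}{17} \cdot 69} - \frac{10}{3}\right) + 406 = \left(\frac{224}{\frac{345}{17}} - \frac{10}{3}\right) + 406 = \left(224 \cdot \frac{17}{345} - \frac{10}{3}\right) + 406 = \left(\frac{3808}{345} - \frac{10}{3}\right) + 406 = \frac{886}{115} + 406 = \frac{47576}{115}$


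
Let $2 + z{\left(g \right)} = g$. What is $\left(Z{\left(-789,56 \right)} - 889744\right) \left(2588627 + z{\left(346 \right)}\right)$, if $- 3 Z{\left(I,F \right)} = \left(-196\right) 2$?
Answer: $- \frac{6909549363640}{3} \approx -2.3032 \cdot 10^{12}$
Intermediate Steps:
$z{\left(g \right)} = -2 + g$
$Z{\left(I,F \right)} = \frac{392}{3}$ ($Z{\left(I,F \right)} = - \frac{\left(-196\right) 2}{3} = \left(- \frac{1}{3}\right) \left(-392\right) = \frac{392}{3}$)
$\left(Z{\left(-789,56 \right)} - 889744\right) \left(2588627 + z{\left(346 \right)}\right) = \left(\frac{392}{3} - 889744\right) \left(2588627 + \left(-2 + 346\right)\right) = - \frac{2668840 \left(2588627 + 344\right)}{3} = \left(- \frac{2668840}{3}\right) 2588971 = - \frac{6909549363640}{3}$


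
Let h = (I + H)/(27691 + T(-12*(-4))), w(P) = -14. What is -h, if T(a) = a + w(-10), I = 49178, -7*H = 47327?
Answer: -42417/27725 ≈ -1.5299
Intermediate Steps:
H = -6761 (H = -⅐*47327 = -6761)
T(a) = -14 + a (T(a) = a - 14 = -14 + a)
h = 42417/27725 (h = (49178 - 6761)/(27691 + (-14 - 12*(-4))) = 42417/(27691 + (-14 + 48)) = 42417/(27691 + 34) = 42417/27725 ≈ 1.5299)
-h = -1*42417/27725 = -42417/27725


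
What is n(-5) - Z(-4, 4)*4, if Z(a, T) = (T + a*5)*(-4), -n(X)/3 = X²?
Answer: -331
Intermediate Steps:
n(X) = -3*X²
Z(a, T) = -20*a - 4*T (Z(a, T) = (T + 5*a)*(-4) = -20*a - 4*T)
n(-5) - Z(-4, 4)*4 = -3*(-5)² - (-20*(-4) - 4*4)*4 = -3*25 - (80 - 16)*4 = -75 - 1*64*4 = -75 - 64*4 = -75 - 256 = -331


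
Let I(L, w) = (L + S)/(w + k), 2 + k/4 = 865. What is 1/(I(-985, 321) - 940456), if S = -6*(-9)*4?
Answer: -3773/3548341257 ≈ -1.0633e-6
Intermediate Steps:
k = 3452 (k = -8 + 4*865 = -8 + 3460 = 3452)
S = 216 (S = 54*4 = 216)
I(L, w) = (216 + L)/(3452 + w) (I(L, w) = (L + 216)/(w + 3452) = (216 + L)/(3452 + w))
1/(I(-985, 321) - 940456) = 1/((216 - 985)/(3452 + 321) - 940456) = 1/(-769/3773 - 940456) = 1/(-3548341257/3773) = -3773/3548341257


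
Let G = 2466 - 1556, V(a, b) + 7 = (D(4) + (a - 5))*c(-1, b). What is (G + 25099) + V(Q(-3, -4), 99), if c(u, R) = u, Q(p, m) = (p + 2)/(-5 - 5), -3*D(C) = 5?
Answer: 780257/30 ≈ 26009.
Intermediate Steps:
D(C) = -5/3 (D(C) = -⅓*5 = -5/3)
Q(p, m) = -⅕ - p/10 (Q(p, m) = (2 + p)/(-10) = (2 + p)*(-⅒) = -⅕ - p/10)
V(a, b) = -⅓ - a (V(a, b) = -7 + (-5/3 + (a - 5))*(-1) = -7 + (-5/3 + (-5 + a))*(-1) = -7 + (-20/3 + a)*(-1) = -7 + (20/3 - a) = -⅓ - a)
G = 910
(G + 25099) + V(Q(-3, -4), 99) = (910 + 25099) + (-⅓ - (-⅕ - ⅒*(-3))) = 26009 + (-⅓ - (-⅕ + 3/10)) = 26009 + (-⅓ - 1*⅒) = 26009 + (-⅓ - ⅒) = 26009 - 13/30 = 780257/30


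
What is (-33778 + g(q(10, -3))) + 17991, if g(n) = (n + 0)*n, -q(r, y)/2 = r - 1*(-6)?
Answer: -14763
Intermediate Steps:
q(r, y) = -12 - 2*r (q(r, y) = -2*(r - 1*(-6)) = -2*(r + 6) = -2*(6 + r) = -12 - 2*r)
g(n) = n² (g(n) = n*n = n²)
(-33778 + g(q(10, -3))) + 17991 = (-33778 + (-12 - 2*10)²) + 17991 = (-33778 + (-12 - 20)²) + 17991 = (-33778 + (-32)²) + 17991 = (-33778 + 1024) + 17991 = -32754 + 17991 = -14763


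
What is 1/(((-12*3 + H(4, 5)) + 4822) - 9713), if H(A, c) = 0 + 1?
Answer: -1/4926 ≈ -0.00020300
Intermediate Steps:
H(A, c) = 1
1/(((-12*3 + H(4, 5)) + 4822) - 9713) = 1/(((-12*3 + 1) + 4822) - 9713) = 1/(((-36 + 1) + 4822) - 9713) = 1/((-35 + 4822) - 9713) = 1/(4787 - 9713) = 1/(-4926) = -1/4926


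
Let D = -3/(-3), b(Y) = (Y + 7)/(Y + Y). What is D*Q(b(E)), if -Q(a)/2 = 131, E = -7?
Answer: -262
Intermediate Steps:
b(Y) = (7 + Y)/(2*Y) (b(Y) = (7 + Y)/((2*Y)) = (7 + Y)*(1/(2*Y)) = (7 + Y)/(2*Y))
Q(a) = -262 (Q(a) = -2*131 = -262)
D = 1 (D = -3*(-⅓) = 1)
D*Q(b(E)) = 1*(-262) = -262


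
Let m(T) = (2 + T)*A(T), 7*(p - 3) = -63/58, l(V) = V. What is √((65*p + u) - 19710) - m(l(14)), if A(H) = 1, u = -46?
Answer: -16 + I*√65837134/58 ≈ -16.0 + 139.9*I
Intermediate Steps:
p = 165/58 (p = 3 + (-63/58)/7 = 3 + (-63*1/58)/7 = 3 + (⅐)*(-63/58) = 3 - 9/58 = 165/58 ≈ 2.8448)
m(T) = 2 + T (m(T) = (2 + T)*1 = 2 + T)
√((65*p + u) - 19710) - m(l(14)) = √((65*(165/58) - 46) - 19710) - (2 + 14) = √((10725/58 - 46) - 19710) - 1*16 = √(8057/58 - 19710) - 16 = √(-1135123/58) - 16 = I*√65837134/58 - 16 = -16 + I*√65837134/58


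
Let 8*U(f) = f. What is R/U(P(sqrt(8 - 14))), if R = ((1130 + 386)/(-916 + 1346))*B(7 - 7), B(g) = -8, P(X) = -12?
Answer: 12128/645 ≈ 18.803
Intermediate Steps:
U(f) = f/8
R = -6064/215 (R = ((1130 + 386)/(-916 + 1346))*(-8) = (1516/430)*(-8) = (1516*(1/430))*(-8) = (758/215)*(-8) = -6064/215 ≈ -28.205)
R/U(P(sqrt(8 - 14))) = -6064/(215*((1/8)*(-12))) = -6064/(215*(-3/2)) = -6064/215*(-2/3) = 12128/645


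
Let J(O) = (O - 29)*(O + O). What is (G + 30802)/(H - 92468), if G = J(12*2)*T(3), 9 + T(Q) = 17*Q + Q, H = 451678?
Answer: 10001/179605 ≈ 0.055683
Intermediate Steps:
T(Q) = -9 + 18*Q (T(Q) = -9 + (17*Q + Q) = -9 + 18*Q)
J(O) = 2*O*(-29 + O) (J(O) = (-29 + O)*(2*O) = 2*O*(-29 + O))
G = -10800 (G = (2*(12*2)*(-29 + 12*2))*(-9 + 18*3) = (2*24*(-29 + 24))*(-9 + 54) = (2*24*(-5))*45 = -240*45 = -10800)
(G + 30802)/(H - 92468) = (-10800 + 30802)/(451678 - 92468) = 20002/359210 = 20002*(1/359210) = 10001/179605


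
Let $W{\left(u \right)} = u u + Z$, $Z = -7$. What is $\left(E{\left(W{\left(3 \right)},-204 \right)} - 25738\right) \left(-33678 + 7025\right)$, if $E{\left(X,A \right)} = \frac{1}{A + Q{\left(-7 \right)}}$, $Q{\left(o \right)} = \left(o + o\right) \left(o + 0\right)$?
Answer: $\frac{72715487537}{106} \approx 6.86 \cdot 10^{8}$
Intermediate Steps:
$W{\left(u \right)} = -7 + u^{2}$ ($W{\left(u \right)} = u u - 7 = u^{2} - 7 = -7 + u^{2}$)
$Q{\left(o \right)} = 2 o^{2}$ ($Q{\left(o \right)} = 2 o o = 2 o^{2}$)
$E{\left(X,A \right)} = \frac{1}{98 + A}$ ($E{\left(X,A \right)} = \frac{1}{A + 2 \left(-7\right)^{2}} = \frac{1}{A + 2 \cdot 49} = \frac{1}{A + 98} = \frac{1}{98 + A}$)
$\left(E{\left(W{\left(3 \right)},-204 \right)} - 25738\right) \left(-33678 + 7025\right) = \left(\frac{1}{98 - 204} - 25738\right) \left(-33678 + 7025\right) = \left(\frac{1}{-106} - 25738\right) \left(-26653\right) = \left(- \frac{1}{106} - 25738\right) \left(-26653\right) = \left(- \frac{2728229}{106}\right) \left(-26653\right) = \frac{72715487537}{106}$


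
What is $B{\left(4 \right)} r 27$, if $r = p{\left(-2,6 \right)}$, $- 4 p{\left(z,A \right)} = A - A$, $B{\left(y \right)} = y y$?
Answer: $0$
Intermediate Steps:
$B{\left(y \right)} = y^{2}$
$p{\left(z,A \right)} = 0$ ($p{\left(z,A \right)} = - \frac{A - A}{4} = \left(- \frac{1}{4}\right) 0 = 0$)
$r = 0$
$B{\left(4 \right)} r 27 = 4^{2} \cdot 0 \cdot 27 = 16 \cdot 0 \cdot 27 = 0 \cdot 27 = 0$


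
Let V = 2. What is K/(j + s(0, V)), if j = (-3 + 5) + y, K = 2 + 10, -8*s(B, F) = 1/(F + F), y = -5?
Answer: -384/97 ≈ -3.9588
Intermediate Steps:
s(B, F) = -1/(16*F) (s(B, F) = -1/(8*(F + F)) = -1/(2*F)/8 = -1/(16*F))
K = 12
j = -3 (j = (-3 + 5) - 5 = 2 - 5 = -3)
K/(j + s(0, V)) = 12/(-3 - 1/16/2) = 12/(-3 - 1/16*½) = 12/(-3 - 1/32) = 12/(-97/32) = 12*(-32/97) = -384/97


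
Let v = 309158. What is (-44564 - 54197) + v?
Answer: 210397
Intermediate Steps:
(-44564 - 54197) + v = (-44564 - 54197) + 309158 = -98761 + 309158 = 210397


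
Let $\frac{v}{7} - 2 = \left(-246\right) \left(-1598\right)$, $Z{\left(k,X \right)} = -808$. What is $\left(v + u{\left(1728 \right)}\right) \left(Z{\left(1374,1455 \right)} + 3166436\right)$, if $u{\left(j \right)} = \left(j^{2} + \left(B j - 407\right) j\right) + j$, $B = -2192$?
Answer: $-20703969219615976$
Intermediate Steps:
$v = 2751770$ ($v = 14 + 7 \left(\left(-246\right) \left(-1598\right)\right) = 14 + 7 \cdot 393108 = 14 + 2751756 = 2751770$)
$u{\left(j \right)} = j + j^{2} + j \left(-407 - 2192 j\right)$ ($u{\left(j \right)} = \left(j^{2} + \left(- 2192 j - 407\right) j\right) + j = \left(j^{2} + \left(-407 - 2192 j\right) j\right) + j = \left(j^{2} + j \left(-407 - 2192 j\right)\right) + j = j + j^{2} + j \left(-407 - 2192 j\right)$)
$\left(v + u{\left(1728 \right)}\right) \left(Z{\left(1374,1455 \right)} + 3166436\right) = \left(2751770 - 12096 \left(58 + 313 \cdot 1728\right)\right) \left(-808 + 3166436\right) = \left(2751770 - 12096 \left(58 + 540864\right)\right) 3165628 = \left(2751770 - 12096 \cdot 540922\right) 3165628 = \left(2751770 - 6542992512\right) 3165628 = \left(-6540240742\right) 3165628 = -20703969219615976$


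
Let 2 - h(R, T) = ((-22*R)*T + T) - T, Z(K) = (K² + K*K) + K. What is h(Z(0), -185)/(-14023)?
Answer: -2/14023 ≈ -0.00014262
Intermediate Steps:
Z(K) = K + 2*K² (Z(K) = (K² + K²) + K = 2*K² + K = K + 2*K²)
h(R, T) = 2 + 22*R*T (h(R, T) = 2 - (((-22*R)*T + T) - T) = 2 - ((-22*R*T + T) - T) = 2 - ((T - 22*R*T) - T) = 2 - (-22)*R*T = 2 + 22*R*T)
h(Z(0), -185)/(-14023) = (2 + 22*(0*(1 + 2*0))*(-185))/(-14023) = (2 + 22*(0*(1 + 0))*(-185))*(-1/14023) = (2 + 22*(0*1)*(-185))*(-1/14023) = (2 + 22*0*(-185))*(-1/14023) = (2 + 0)*(-1/14023) = 2*(-1/14023) = -2/14023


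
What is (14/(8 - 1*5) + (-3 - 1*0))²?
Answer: 25/9 ≈ 2.7778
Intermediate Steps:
(14/(8 - 1*5) + (-3 - 1*0))² = (14/(8 - 5) + (-3 + 0))² = (14/3 - 3)² = (5/3)² = 25/9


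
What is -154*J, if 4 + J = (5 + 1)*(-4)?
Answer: 4312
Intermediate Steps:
J = -28 (J = -4 + (5 + 1)*(-4) = -4 + 6*(-4) = -4 - 24 = -28)
-154*J = -154*(-28) = 4312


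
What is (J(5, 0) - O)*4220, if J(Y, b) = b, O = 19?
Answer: -80180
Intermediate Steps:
(J(5, 0) - O)*4220 = (0 - 1*19)*4220 = (0 - 19)*4220 = -19*4220 = -80180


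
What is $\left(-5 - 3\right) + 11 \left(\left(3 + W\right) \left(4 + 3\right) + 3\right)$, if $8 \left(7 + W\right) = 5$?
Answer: $- \frac{1879}{8} \approx -234.88$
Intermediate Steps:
$W = - \frac{51}{8}$ ($W = -7 + \frac{1}{8} \cdot 5 = -7 + \frac{5}{8} = - \frac{51}{8} \approx -6.375$)
$\left(-5 - 3\right) + 11 \left(\left(3 + W\right) \left(4 + 3\right) + 3\right) = \left(-5 - 3\right) + 11 \left(\left(3 - \frac{51}{8}\right) \left(4 + 3\right) + 3\right) = \left(-5 - 3\right) + 11 \left(\left(- \frac{27}{8}\right) 7 + 3\right) = -8 + 11 \left(- \frac{189}{8} + 3\right) = -8 + 11 \left(- \frac{165}{8}\right) = -8 - \frac{1815}{8} = - \frac{1879}{8}$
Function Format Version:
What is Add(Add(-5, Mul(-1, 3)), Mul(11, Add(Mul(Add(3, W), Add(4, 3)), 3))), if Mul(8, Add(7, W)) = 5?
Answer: Rational(-1879, 8) ≈ -234.88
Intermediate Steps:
W = Rational(-51, 8) (W = Add(-7, Mul(Rational(1, 8), 5)) = Add(-7, Rational(5, 8)) = Rational(-51, 8) ≈ -6.3750)
Add(Add(-5, Mul(-1, 3)), Mul(11, Add(Mul(Add(3, W), Add(4, 3)), 3))) = Add(Add(-5, Mul(-1, 3)), Mul(11, Add(Mul(Add(3, Rational(-51, 8)), Add(4, 3)), 3))) = Add(Add(-5, -3), Mul(11, Add(Mul(Rational(-27, 8), 7), 3))) = Add(-8, Mul(11, Add(Rational(-189, 8), 3))) = Add(-8, Mul(11, Rational(-165, 8))) = Add(-8, Rational(-1815, 8)) = Rational(-1879, 8)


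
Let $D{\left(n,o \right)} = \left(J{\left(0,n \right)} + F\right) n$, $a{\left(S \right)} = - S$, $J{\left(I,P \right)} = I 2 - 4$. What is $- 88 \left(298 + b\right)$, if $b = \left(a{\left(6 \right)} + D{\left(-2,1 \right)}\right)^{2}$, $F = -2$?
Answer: $-29392$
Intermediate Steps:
$J{\left(I,P \right)} = -4 + 2 I$ ($J{\left(I,P \right)} = 2 I - 4 = -4 + 2 I$)
$D{\left(n,o \right)} = - 6 n$ ($D{\left(n,o \right)} = \left(\left(-4 + 2 \cdot 0\right) - 2\right) n = \left(\left(-4 + 0\right) - 2\right) n = \left(-4 - 2\right) n = - 6 n$)
$b = 36$ ($b = \left(\left(-1\right) 6 - -12\right)^{2} = \left(-6 + 12\right)^{2} = 6^{2} = 36$)
$- 88 \left(298 + b\right) = - 88 \left(298 + 36\right) = \left(-88\right) 334 = -29392$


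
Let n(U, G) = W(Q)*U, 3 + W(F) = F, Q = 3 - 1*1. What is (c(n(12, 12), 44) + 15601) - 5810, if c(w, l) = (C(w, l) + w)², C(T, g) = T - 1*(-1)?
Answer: 10320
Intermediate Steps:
Q = 2 (Q = 3 - 1 = 2)
C(T, g) = 1 + T (C(T, g) = T + 1 = 1 + T)
W(F) = -3 + F
n(U, G) = -U (n(U, G) = (-3 + 2)*U = -U)
c(w, l) = (1 + 2*w)² (c(w, l) = ((1 + w) + w)² = (1 + 2*w)²)
(c(n(12, 12), 44) + 15601) - 5810 = ((1 + 2*(-1*12))² + 15601) - 5810 = ((1 + 2*(-12))² + 15601) - 5810 = ((1 - 24)² + 15601) - 5810 = ((-23)² + 15601) - 5810 = (529 + 15601) - 5810 = 16130 - 5810 = 10320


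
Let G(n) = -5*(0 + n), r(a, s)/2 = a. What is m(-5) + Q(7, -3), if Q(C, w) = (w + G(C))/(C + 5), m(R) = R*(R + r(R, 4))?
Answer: 431/6 ≈ 71.833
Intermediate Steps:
r(a, s) = 2*a
G(n) = -5*n
m(R) = 3*R² (m(R) = R*(R + 2*R) = R*(3*R) = 3*R²)
Q(C, w) = (w - 5*C)/(5 + C) (Q(C, w) = (w - 5*C)/(C + 5) = (w - 5*C)/(5 + C))
m(-5) + Q(7, -3) = 3*(-5)² + (-3 - 5*7)/(5 + 7) = 3*25 + (-3 - 35)/12 = 75 + (1/12)*(-38) = 75 - 19/6 = 431/6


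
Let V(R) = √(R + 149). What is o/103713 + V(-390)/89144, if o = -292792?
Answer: -292792/103713 + I*√241/89144 ≈ -2.8231 + 0.00017415*I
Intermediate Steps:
V(R) = √(149 + R)
o/103713 + V(-390)/89144 = -292792/103713 + √(149 - 390)/89144 = -292792*1/103713 + √(-241)*(1/89144) = -292792/103713 + (I*√241)*(1/89144) = -292792/103713 + I*√241/89144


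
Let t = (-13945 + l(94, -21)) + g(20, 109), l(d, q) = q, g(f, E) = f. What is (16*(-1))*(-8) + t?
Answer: -13818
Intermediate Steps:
t = -13946 (t = (-13945 - 21) + 20 = -13966 + 20 = -13946)
(16*(-1))*(-8) + t = (16*(-1))*(-8) - 13946 = -16*(-8) - 13946 = 128 - 13946 = -13818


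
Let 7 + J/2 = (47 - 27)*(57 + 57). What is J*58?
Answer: 263668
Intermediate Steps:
J = 4546 (J = -14 + 2*((47 - 27)*(57 + 57)) = -14 + 2*(20*114) = -14 + 2*2280 = -14 + 4560 = 4546)
J*58 = 4546*58 = 263668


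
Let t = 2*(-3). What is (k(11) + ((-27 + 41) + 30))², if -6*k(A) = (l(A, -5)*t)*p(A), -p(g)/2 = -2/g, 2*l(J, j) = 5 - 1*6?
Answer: 232324/121 ≈ 1920.0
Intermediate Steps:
t = -6
l(J, j) = -½ (l(J, j) = (5 - 1*6)/2 = (5 - 6)/2 = (½)*(-1) = -½)
p(g) = 4/g (p(g) = -(-4)/g = 4/g)
k(A) = -2/A (k(A) = -(-½*(-6))*4/A/6 = -4/A/2 = -2/A)
(k(11) + ((-27 + 41) + 30))² = (-2/11 + ((-27 + 41) + 30))² = (-2*1/11 + (14 + 30))² = (-2/11 + 44)² = (482/11)² = 232324/121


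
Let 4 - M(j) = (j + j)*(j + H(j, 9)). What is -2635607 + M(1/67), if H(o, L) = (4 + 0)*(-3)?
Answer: -11831220261/4489 ≈ -2.6356e+6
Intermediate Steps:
H(o, L) = -12 (H(o, L) = 4*(-3) = -12)
M(j) = 4 - 2*j*(-12 + j) (M(j) = 4 - (j + j)*(j - 12) = 4 - 2*j*(-12 + j))
-2635607 + M(1/67) = -2635607 + (4 - 2*(1/67)**2 + 24/67) = -2635607 + (4 - 2*(1/67)**2 + 24*(1/67)) = -2635607 + (4 - 2*1/4489 + 24/67) = -2635607 + (4 - 2/4489 + 24/67) = -2635607 + 19562/4489 = -11831220261/4489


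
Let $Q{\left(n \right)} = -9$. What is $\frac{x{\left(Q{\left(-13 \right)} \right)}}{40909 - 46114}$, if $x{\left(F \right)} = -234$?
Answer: $\frac{78}{1735} \approx 0.044957$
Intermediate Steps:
$\frac{x{\left(Q{\left(-13 \right)} \right)}}{40909 - 46114} = - \frac{234}{40909 - 46114} = - \frac{234}{-5205} = \left(-234\right) \left(- \frac{1}{5205}\right) = \frac{78}{1735}$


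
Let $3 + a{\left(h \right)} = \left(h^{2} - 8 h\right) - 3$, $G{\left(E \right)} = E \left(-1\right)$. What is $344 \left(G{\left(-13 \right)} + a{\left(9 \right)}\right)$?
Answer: $5504$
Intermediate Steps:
$G{\left(E \right)} = - E$
$a{\left(h \right)} = -6 + h^{2} - 8 h$ ($a{\left(h \right)} = -3 - \left(3 - h^{2} + 8 h\right) = -6 + h^{2} - 8 h$)
$344 \left(G{\left(-13 \right)} + a{\left(9 \right)}\right) = 344 \left(\left(-1\right) \left(-13\right) - \left(78 - 81\right)\right) = 344 \left(13 - -3\right) = 344 \left(13 + 3\right) = 344 \cdot 16 = 5504$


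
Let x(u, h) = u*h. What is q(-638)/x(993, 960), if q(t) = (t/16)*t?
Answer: 101761/3813120 ≈ 0.026687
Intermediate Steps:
q(t) = t²/16 (q(t) = (t*(1/16))*t = (t/16)*t = t²/16)
x(u, h) = h*u
q(-638)/x(993, 960) = ((1/16)*(-638)²)/((960*993)) = ((1/16)*407044)/953280 = (101761/4)*(1/953280) = 101761/3813120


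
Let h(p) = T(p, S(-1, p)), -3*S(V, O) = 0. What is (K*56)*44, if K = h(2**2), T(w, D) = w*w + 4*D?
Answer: 39424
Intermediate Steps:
S(V, O) = 0 (S(V, O) = -1/3*0 = 0)
T(w, D) = w**2 + 4*D
h(p) = p**2 (h(p) = p**2 + 4*0 = p**2 + 0 = p**2)
K = 16 (K = (2**2)**2 = 4**2 = 16)
(K*56)*44 = (16*56)*44 = 896*44 = 39424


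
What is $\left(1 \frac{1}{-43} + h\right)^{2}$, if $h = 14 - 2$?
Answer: $\frac{265225}{1849} \approx 143.44$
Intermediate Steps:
$h = 12$ ($h = 14 - 2 = 12$)
$\left(1 \frac{1}{-43} + h\right)^{2} = \left(1 \frac{1}{-43} + 12\right)^{2} = \left(1 \left(- \frac{1}{43}\right) + 12\right)^{2} = \left(- \frac{1}{43} + 12\right)^{2} = \left(\frac{515}{43}\right)^{2} = \frac{265225}{1849}$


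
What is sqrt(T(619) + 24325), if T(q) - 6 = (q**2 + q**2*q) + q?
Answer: sqrt(237584770) ≈ 15414.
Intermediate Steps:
T(q) = 6 + q + q**2 + q**3 (T(q) = 6 + ((q**2 + q**2*q) + q) = 6 + ((q**2 + q**3) + q) = 6 + (q + q**2 + q**3) = 6 + q + q**2 + q**3)
sqrt(T(619) + 24325) = sqrt((6 + 619 + 619**2 + 619**3) + 24325) = sqrt((6 + 619 + 383161 + 237176659) + 24325) = sqrt(237560445 + 24325) = sqrt(237584770)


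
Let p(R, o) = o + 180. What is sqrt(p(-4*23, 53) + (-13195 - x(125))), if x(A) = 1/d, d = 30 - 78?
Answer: 5*I*sqrt(74661)/12 ≈ 113.85*I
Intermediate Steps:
d = -48
x(A) = -1/48 (x(A) = 1/(-48) = -1/48)
p(R, o) = 180 + o
sqrt(p(-4*23, 53) + (-13195 - x(125))) = sqrt((180 + 53) + (-13195 - 1*(-1/48))) = sqrt(233 + (-13195 + 1/48)) = sqrt(233 - 633359/48) = sqrt(-622175/48) = 5*I*sqrt(74661)/12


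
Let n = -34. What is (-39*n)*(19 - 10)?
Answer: 11934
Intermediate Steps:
(-39*n)*(19 - 10) = (-39*(-34))*(19 - 10) = 1326*9 = 11934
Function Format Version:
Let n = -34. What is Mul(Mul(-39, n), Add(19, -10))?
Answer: 11934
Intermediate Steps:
Mul(Mul(-39, n), Add(19, -10)) = Mul(Mul(-39, -34), Add(19, -10)) = Mul(1326, 9) = 11934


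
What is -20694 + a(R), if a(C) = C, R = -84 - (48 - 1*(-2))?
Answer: -20828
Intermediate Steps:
R = -134 (R = -84 - (48 + 2) = -84 - 1*50 = -84 - 50 = -134)
-20694 + a(R) = -20694 - 134 = -20828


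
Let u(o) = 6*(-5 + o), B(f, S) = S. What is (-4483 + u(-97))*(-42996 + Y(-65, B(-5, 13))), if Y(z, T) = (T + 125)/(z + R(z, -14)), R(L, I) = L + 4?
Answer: 4600474205/21 ≈ 2.1907e+8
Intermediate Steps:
R(L, I) = 4 + L
u(o) = -30 + 6*o
Y(z, T) = (125 + T)/(4 + 2*z) (Y(z, T) = (T + 125)/(z + (4 + z)) = (125 + T)/(4 + 2*z))
(-4483 + u(-97))*(-42996 + Y(-65, B(-5, 13))) = (-4483 + (-30 + 6*(-97)))*(-42996 + (125 + 13)/(2*(2 - 65))) = (-4483 + (-30 - 582))*(-42996 + (1/2)*138/(-63)) = (-4483 - 612)*(-42996 + (1/2)*(-1/63)*138) = -5095*(-42996 - 23/21) = -5095*(-902939/21) = 4600474205/21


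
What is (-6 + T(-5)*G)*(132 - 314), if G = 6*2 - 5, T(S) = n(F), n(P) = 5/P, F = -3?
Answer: 9646/3 ≈ 3215.3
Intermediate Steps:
T(S) = -5/3 (T(S) = 5/(-3) = 5*(-⅓) = -5/3)
G = 7 (G = 12 - 5 = 7)
(-6 + T(-5)*G)*(132 - 314) = (-6 - 5/3*7)*(132 - 314) = (-6 - 35/3)*(-182) = -53/3*(-182) = 9646/3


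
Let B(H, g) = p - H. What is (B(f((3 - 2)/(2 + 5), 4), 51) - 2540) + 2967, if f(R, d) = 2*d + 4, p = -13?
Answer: 402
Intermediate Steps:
f(R, d) = 4 + 2*d
B(H, g) = -13 - H
(B(f((3 - 2)/(2 + 5), 4), 51) - 2540) + 2967 = ((-13 - (4 + 2*4)) - 2540) + 2967 = ((-13 - (4 + 8)) - 2540) + 2967 = ((-13 - 1*12) - 2540) + 2967 = ((-13 - 12) - 2540) + 2967 = (-25 - 2540) + 2967 = -2565 + 2967 = 402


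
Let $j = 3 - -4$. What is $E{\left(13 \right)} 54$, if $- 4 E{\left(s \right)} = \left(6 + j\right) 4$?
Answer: $-702$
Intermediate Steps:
$j = 7$ ($j = 3 + 4 = 7$)
$E{\left(s \right)} = -13$ ($E{\left(s \right)} = - \frac{\left(6 + 7\right) 4}{4} = - \frac{13 \cdot 4}{4} = \left(- \frac{1}{4}\right) 52 = -13$)
$E{\left(13 \right)} 54 = \left(-13\right) 54 = -702$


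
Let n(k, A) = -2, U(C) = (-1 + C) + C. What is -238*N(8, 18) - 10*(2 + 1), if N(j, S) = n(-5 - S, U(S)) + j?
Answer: -1458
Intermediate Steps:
U(C) = -1 + 2*C
N(j, S) = -2 + j
-238*N(8, 18) - 10*(2 + 1) = -238*(-2 + 8) - 10*(2 + 1) = -238*6 - 10*3 = -1428 - 30 = -1458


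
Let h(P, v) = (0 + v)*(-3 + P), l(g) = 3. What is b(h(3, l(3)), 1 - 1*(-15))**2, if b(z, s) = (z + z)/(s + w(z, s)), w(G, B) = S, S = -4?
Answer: 0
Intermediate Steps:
w(G, B) = -4
h(P, v) = v*(-3 + P)
b(z, s) = 2*z/(-4 + s) (b(z, s) = (z + z)/(s - 4) = (2*z)/(-4 + s) = 2*z/(-4 + s))
b(h(3, l(3)), 1 - 1*(-15))**2 = (2*(3*(-3 + 3))/(-4 + (1 - 1*(-15))))**2 = (2*(3*0)/(-4 + (1 + 15)))**2 = (2*0/(-4 + 16))**2 = (2*0/12)**2 = (2*0*(1/12))**2 = 0**2 = 0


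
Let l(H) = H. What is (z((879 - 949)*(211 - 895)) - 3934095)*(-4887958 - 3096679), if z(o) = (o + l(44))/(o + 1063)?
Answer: 1537412819503076057/48943 ≈ 3.1412e+13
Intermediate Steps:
z(o) = (44 + o)/(1063 + o) (z(o) = (o + 44)/(o + 1063) = (44 + o)/(1063 + o))
(z((879 - 949)*(211 - 895)) - 3934095)*(-4887958 - 3096679) = ((44 + (879 - 949)*(211 - 895))/(1063 + (879 - 949)*(211 - 895)) - 3934095)*(-4887958 - 3096679) = ((44 - 70*(-684))/(1063 - 70*(-684)) - 3934095)*(-7984637) = ((44 + 47880)/(1063 + 47880) - 3934095)*(-7984637) = (47924/48943 - 3934095)*(-7984637) = -192546363661/48943*(-7984637) = 1537412819503076057/48943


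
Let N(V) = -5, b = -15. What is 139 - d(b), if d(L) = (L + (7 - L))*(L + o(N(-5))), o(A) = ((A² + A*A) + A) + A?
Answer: -36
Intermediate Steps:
o(A) = 2*A + 2*A² (o(A) = ((A² + A²) + A) + A = (2*A² + A) + A = (A + 2*A²) + A = 2*A + 2*A²)
d(L) = 280 + 7*L (d(L) = (L + (7 - L))*(L + 2*(-5)*(1 - 5)) = 7*(L + 2*(-5)*(-4)) = 7*(L + 40) = 7*(40 + L) = 280 + 7*L)
139 - d(b) = 139 - (280 + 7*(-15)) = 139 - (280 - 105) = 139 - 1*175 = 139 - 175 = -36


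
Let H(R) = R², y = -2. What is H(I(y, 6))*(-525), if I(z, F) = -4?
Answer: -8400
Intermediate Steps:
H(I(y, 6))*(-525) = (-4)²*(-525) = 16*(-525) = -8400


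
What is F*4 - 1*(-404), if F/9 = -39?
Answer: -1000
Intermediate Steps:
F = -351 (F = 9*(-39) = -351)
F*4 - 1*(-404) = -351*4 - 1*(-404) = -1404 + 404 = -1000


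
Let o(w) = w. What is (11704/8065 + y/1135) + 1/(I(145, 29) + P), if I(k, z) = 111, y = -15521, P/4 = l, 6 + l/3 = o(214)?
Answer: -11667817640/954555657 ≈ -12.223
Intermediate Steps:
l = 624 (l = -18 + 3*214 = -18 + 642 = 624)
P = 2496 (P = 4*624 = 2496)
(11704/8065 + y/1135) + 1/(I(145, 29) + P) = (11704/8065 - 15521/1135) + 1/(111 + 2496) = (11704*(1/8065) - 15521*1/1135) + 1/2607 = (11704/8065 - 15521/1135) + 1/2607 = -4475713/366151 + 1/2607 = -11667817640/954555657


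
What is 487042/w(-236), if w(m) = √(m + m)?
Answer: -243521*I*√118/118 ≈ -22418.0*I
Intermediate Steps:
w(m) = √2*√m (w(m) = √(2*m) = √2*√m)
487042/w(-236) = 487042/((√2*√(-236))) = 487042/((√2*(2*I*√59))) = 487042/((2*I*√118)) = 487042*(-I*√118/236) = -243521*I*√118/118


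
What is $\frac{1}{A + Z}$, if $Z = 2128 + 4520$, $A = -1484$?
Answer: $\frac{1}{5164} \approx 0.00019365$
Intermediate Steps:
$Z = 6648$
$\frac{1}{A + Z} = \frac{1}{-1484 + 6648} = \frac{1}{5164}$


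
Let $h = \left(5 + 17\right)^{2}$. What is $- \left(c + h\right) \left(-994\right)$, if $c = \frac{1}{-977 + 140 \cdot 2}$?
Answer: $\frac{335322918}{697} \approx 4.8109 \cdot 10^{5}$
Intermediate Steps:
$c = - \frac{1}{697}$ ($c = \frac{1}{-977 + 280} = \frac{1}{-697} = - \frac{1}{697} \approx -0.0014347$)
$h = 484$ ($h = 22^{2} = 484$)
$- \left(c + h\right) \left(-994\right) = - \left(- \frac{1}{697} + 484\right) \left(-994\right) = - \frac{337347 \left(-994\right)}{697} = \left(-1\right) \left(- \frac{335322918}{697}\right) = \frac{335322918}{697}$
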